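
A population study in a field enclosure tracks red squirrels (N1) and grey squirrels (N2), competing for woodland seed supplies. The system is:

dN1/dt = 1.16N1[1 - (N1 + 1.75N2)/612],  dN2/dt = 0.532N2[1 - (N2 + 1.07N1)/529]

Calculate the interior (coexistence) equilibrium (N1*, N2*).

N1* ≈ 360, N2* ≈ 144

Setting both brackets to zero gives the nullclines N1 + 1.75N2 = 612 and 1.07N1 + N2 = 529.
Substituting N2 = 529 - 1.07N1 into the first: N1(1 - 1.75·1.07) = 612 - 1.75·529.
So N1* = -314/-0.873 = 360, and then N2* = 529 - 1.07·360 = 144.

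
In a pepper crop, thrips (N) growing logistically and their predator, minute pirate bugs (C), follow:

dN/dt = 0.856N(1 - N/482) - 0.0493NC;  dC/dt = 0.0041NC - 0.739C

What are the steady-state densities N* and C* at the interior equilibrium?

N* ≈ 180, C* ≈ 10.9

From dC/dt = 0 with C > 0: 0.0041N* = 0.739, so N* = 180.
Substitute into dN/dt = 0: 0.856(1 - 180/482) = 0.0493C*.
The bracket is 0.626, giving C* = 0.536/0.0493 = 10.9.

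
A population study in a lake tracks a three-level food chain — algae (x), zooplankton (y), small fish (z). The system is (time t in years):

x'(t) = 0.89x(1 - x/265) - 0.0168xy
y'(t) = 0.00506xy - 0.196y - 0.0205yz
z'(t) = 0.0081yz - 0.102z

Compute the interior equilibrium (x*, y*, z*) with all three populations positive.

x* ≈ 202, y* ≈ 12.6, z* ≈ 40.3

From dz/dt = 0: 0.0081y* = 0.102, so y* = 12.6.
From dx/dt = 0: 0.89(1 - x*/265) = 0.0168·12.6, giving x* = 265·(1 - 0.238) = 202.
From dy/dt = 0: 0.00506·202 - 0.196 = 0.0205z*, so z* = 0.826/0.0205 = 40.3.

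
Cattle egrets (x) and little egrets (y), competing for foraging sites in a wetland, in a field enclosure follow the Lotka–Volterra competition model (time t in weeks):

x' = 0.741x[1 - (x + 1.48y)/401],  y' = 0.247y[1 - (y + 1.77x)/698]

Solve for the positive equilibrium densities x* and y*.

Setting both brackets to zero gives the nullclines x + 1.48y = 401 and 1.77x + y = 698.
Substituting y = 698 - 1.77x into the first: x(1 - 1.48·1.77) = 401 - 1.48·698.
So x* = -632/-1.62 = 390, and then y* = 698 - 1.77·390 = 7.27.

x* ≈ 390, y* ≈ 7.27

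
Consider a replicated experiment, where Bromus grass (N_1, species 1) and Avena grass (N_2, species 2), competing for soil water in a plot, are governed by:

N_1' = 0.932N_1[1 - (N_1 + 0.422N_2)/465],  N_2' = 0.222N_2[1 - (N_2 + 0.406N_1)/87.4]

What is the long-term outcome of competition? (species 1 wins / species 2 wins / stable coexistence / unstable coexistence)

Compare the nullcline intercepts: K1/α12 = 465/0.422 = 1100 > K2 = 87.4; K2/α21 = 87.4/0.406 = 215 < K1 = 465.
Since the inequalities point opposite ways, species 1 can invade but species 2 cannot.

species 1 excludes species 2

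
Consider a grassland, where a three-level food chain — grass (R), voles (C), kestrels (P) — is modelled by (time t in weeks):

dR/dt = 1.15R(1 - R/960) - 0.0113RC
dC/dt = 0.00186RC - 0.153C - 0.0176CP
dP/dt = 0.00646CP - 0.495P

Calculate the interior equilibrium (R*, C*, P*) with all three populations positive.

From dP/dt = 0: 0.00646C* = 0.495, so C* = 76.6.
From dR/dt = 0: 1.15(1 - R*/960) = 0.0113·76.6, giving R* = 960·(1 - 0.753) = 237.
From dC/dt = 0: 0.00186·237 - 0.153 = 0.0176P*, so P* = 0.288/0.0176 = 16.4.

R* ≈ 237, C* ≈ 76.6, P* ≈ 16.4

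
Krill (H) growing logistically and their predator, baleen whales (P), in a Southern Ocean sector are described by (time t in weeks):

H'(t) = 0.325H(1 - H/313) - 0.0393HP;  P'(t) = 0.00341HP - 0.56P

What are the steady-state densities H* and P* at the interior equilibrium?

From dP/dt = 0 with P > 0: 0.00341H* = 0.56, so H* = 164.
Substitute into dH/dt = 0: 0.325(1 - 164/313) = 0.0393P*.
The bracket is 0.475, giving P* = 0.154/0.0393 = 3.93.

H* ≈ 164, P* ≈ 3.93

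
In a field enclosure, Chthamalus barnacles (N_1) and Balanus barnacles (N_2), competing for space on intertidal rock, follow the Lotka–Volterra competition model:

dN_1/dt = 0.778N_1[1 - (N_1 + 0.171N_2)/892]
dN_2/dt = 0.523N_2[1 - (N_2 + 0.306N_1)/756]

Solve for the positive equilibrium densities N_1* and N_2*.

Setting both brackets to zero gives the nullclines N_1 + 0.171N_2 = 892 and 0.306N_1 + N_2 = 756.
Substituting N_2 = 756 - 0.306N_1 into the first: N_1(1 - 0.171·0.306) = 892 - 0.171·756.
So N_1* = 763/0.948 = 805, and then N_2* = 756 - 0.306·805 = 510.

N_1* ≈ 805, N_2* ≈ 510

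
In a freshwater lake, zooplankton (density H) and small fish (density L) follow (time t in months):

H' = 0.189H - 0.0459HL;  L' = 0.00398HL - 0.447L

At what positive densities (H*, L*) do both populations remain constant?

H* ≈ 112, L* ≈ 4.12

Set dL/dt = 0 with L > 0: 0.00398H - 0.447 = 0, so H* = 0.447/0.00398 = 112.
Set dH/dt = 0 with H > 0: 0.189 - 0.0459L = 0, so L* = 0.189/0.0459 = 4.12.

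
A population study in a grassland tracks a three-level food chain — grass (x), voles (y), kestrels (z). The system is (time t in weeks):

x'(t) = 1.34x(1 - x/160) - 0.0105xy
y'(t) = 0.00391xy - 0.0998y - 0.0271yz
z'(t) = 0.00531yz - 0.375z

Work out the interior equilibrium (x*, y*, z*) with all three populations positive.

x* ≈ 71.5, y* ≈ 70.6, z* ≈ 6.63

From dz/dt = 0: 0.00531y* = 0.375, so y* = 70.6.
From dx/dt = 0: 1.34(1 - x*/160) = 0.0105·70.6, giving x* = 160·(1 - 0.553) = 71.5.
From dy/dt = 0: 0.00391·71.5 - 0.0998 = 0.0271z*, so z* = 0.18/0.0271 = 6.63.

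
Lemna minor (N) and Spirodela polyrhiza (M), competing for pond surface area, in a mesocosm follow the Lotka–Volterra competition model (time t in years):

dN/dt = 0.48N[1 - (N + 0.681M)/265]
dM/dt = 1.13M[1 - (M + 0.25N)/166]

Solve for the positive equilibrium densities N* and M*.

Setting both brackets to zero gives the nullclines N + 0.681M = 265 and 0.25N + M = 166.
Substituting M = 166 - 0.25N into the first: N(1 - 0.681·0.25) = 265 - 0.681·166.
So N* = 152/0.83 = 183, and then M* = 166 - 0.25·183 = 120.

N* ≈ 183, M* ≈ 120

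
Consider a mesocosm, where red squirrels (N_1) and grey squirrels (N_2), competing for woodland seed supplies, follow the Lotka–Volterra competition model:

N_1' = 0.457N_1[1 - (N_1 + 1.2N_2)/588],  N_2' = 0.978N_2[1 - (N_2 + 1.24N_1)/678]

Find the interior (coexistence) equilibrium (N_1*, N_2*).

Setting both brackets to zero gives the nullclines N_1 + 1.2N_2 = 588 and 1.24N_1 + N_2 = 678.
Substituting N_2 = 678 - 1.24N_1 into the first: N_1(1 - 1.2·1.24) = 588 - 1.2·678.
So N_1* = -226/-0.488 = 462, and then N_2* = 678 - 1.24·462 = 105.

N_1* ≈ 462, N_2* ≈ 105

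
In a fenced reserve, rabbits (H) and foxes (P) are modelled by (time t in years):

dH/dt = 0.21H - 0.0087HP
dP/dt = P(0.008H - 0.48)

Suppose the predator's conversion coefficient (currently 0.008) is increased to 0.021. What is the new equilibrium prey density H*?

At the interior fixed point, setting dP/dt = 0 with P > 0 fixes H* = (predator death rate)/(HP coefficient) — independent of the other coefficients.
With the change, H* = 0.48/0.021 = 22.9; it falls from 60.

H* ≈ 22.9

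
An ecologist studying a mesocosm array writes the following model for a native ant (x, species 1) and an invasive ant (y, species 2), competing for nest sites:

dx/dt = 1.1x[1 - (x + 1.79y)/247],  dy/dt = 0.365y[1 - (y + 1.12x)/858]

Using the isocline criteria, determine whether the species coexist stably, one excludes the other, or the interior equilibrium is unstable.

Compare the nullcline intercepts: K1/α12 = 247/1.79 = 138 < K2 = 858; K2/α21 = 858/1.12 = 766 > K1 = 247.
Since the inequalities point opposite ways, species 2 can invade but species 1 cannot.

species 2 excludes species 1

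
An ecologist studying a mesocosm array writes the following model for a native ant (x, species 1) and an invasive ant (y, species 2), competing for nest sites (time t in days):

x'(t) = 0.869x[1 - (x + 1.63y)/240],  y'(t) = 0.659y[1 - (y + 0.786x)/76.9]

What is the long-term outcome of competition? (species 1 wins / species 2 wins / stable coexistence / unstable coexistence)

species 1 excludes species 2

Compare the nullcline intercepts: K1/α12 = 240/1.63 = 147 > K2 = 76.9; K2/α21 = 76.9/0.786 = 97.8 < K1 = 240.
Since the inequalities point opposite ways, species 1 can invade but species 2 cannot.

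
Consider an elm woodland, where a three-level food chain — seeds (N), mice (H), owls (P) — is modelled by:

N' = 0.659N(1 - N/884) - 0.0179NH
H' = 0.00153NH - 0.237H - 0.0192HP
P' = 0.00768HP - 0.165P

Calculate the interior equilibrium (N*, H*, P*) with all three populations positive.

N* ≈ 368, H* ≈ 21.5, P* ≈ 17

From dP/dt = 0: 0.00768H* = 0.165, so H* = 21.5.
From dN/dt = 0: 0.659(1 - N*/884) = 0.0179·21.5, giving N* = 884·(1 - 0.584) = 368.
From dH/dt = 0: 0.00153·368 - 0.237 = 0.0192P*, so P* = 0.326/0.0192 = 17.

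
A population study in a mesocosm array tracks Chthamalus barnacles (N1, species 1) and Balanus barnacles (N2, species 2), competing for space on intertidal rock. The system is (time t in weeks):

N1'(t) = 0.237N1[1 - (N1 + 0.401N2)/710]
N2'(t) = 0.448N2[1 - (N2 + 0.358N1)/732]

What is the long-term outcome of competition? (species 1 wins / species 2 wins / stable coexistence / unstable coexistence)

Compare the nullcline intercepts: K1/α12 = 710/0.401 = 1770 > K2 = 732; K2/α21 = 732/0.358 = 2040 > K1 = 710.
Since both inequalities hold, each species can invade when rare, so the interior equilibrium is stable.

stable coexistence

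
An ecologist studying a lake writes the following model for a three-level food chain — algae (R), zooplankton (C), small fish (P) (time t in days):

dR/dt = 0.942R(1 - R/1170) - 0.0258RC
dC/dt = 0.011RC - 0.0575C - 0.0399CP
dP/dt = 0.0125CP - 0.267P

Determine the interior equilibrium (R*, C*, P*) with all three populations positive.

From dP/dt = 0: 0.0125C* = 0.267, so C* = 21.4.
From dR/dt = 0: 0.942(1 - R*/1170) = 0.0258·21.4, giving R* = 1170·(1 - 0.585) = 486.
From dC/dt = 0: 0.011·486 - 0.0575 = 0.0399P*, so P* = 5.28/0.0399 = 132.

R* ≈ 486, C* ≈ 21.4, P* ≈ 132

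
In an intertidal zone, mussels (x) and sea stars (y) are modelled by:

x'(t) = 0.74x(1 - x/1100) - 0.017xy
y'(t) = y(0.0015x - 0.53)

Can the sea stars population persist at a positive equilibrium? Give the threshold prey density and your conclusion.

The predator equation gives dy/dt > 0 only when x > 0.53/0.0015 = 353.
Without the predator, x → K = 1100. Since 1100 > 353, the predator can invade and persist.

Threshold x = 353; K > 353, so yes, the predator persists.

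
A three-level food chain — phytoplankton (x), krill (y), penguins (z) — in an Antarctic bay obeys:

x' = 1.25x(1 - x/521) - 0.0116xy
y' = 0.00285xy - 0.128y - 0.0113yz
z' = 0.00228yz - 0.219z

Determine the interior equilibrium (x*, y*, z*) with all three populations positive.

x* ≈ 56.6, y* ≈ 96.1, z* ≈ 2.95

From dz/dt = 0: 0.00228y* = 0.219, so y* = 96.1.
From dx/dt = 0: 1.25(1 - x*/521) = 0.0116·96.1, giving x* = 521·(1 - 0.891) = 56.6.
From dy/dt = 0: 0.00285·56.6 - 0.128 = 0.0113z*, so z* = 0.0333/0.0113 = 2.95.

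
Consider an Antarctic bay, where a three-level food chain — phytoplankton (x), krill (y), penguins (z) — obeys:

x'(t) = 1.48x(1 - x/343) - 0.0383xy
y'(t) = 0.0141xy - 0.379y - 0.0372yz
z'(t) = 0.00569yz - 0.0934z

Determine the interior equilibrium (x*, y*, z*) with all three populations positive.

x* ≈ 197, y* ≈ 16.4, z* ≈ 64.6

From dz/dt = 0: 0.00569y* = 0.0934, so y* = 16.4.
From dx/dt = 0: 1.48(1 - x*/343) = 0.0383·16.4, giving x* = 343·(1 - 0.425) = 197.
From dy/dt = 0: 0.0141·197 - 0.379 = 0.0372z*, so z* = 2.4/0.0372 = 64.6.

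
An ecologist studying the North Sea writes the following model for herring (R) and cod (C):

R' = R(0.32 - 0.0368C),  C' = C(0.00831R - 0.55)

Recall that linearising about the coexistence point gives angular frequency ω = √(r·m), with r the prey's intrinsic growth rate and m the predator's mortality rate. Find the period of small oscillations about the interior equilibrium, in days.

Here r = 0.32 and m = 0.55, so r·m = 0.176.
ω = √0.176 = 0.42 per day, hence T = 2π/ω ≈ 15 days.

T ≈ 15 days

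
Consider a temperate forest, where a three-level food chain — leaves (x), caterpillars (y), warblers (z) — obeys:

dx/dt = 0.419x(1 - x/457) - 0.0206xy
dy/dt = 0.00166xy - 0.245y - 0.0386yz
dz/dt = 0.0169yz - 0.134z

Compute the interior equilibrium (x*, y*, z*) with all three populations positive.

x* ≈ 279, y* ≈ 7.93, z* ≈ 5.64

From dz/dt = 0: 0.0169y* = 0.134, so y* = 7.93.
From dx/dt = 0: 0.419(1 - x*/457) = 0.0206·7.93, giving x* = 457·(1 - 0.39) = 279.
From dy/dt = 0: 0.00166·279 - 0.245 = 0.0386z*, so z* = 0.218/0.0386 = 5.64.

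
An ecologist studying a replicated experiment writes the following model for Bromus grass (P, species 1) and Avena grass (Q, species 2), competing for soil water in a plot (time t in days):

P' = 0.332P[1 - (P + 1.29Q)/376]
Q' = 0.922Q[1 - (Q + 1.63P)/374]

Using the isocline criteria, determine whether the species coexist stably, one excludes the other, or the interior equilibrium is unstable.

unstable coexistence (outcome depends on initial conditions)

Compare the nullcline intercepts: K1/α12 = 376/1.29 = 291 < K2 = 374; K2/α21 = 374/1.63 = 229 < K1 = 376.
Since both are reversed, neither can invade when rare; the interior point is a saddle.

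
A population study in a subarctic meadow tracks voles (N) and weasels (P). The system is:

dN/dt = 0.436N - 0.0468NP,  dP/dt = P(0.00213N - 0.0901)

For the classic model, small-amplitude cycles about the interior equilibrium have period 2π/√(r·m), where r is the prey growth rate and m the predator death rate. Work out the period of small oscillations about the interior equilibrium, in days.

T ≈ 31.7 days

Here r = 0.436 and m = 0.0901, so r·m = 0.0393.
ω = √0.0393 = 0.198 per day, hence T = 2π/ω ≈ 31.7 days.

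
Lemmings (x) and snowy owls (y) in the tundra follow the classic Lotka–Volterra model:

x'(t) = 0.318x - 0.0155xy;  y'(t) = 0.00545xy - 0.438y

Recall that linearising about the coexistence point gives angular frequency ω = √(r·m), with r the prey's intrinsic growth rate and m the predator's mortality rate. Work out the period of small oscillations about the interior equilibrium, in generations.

Here r = 0.318 and m = 0.438, so r·m = 0.139.
ω = √0.139 = 0.373 per generation, hence T = 2π/ω ≈ 16.8 generations.

T ≈ 16.8 generations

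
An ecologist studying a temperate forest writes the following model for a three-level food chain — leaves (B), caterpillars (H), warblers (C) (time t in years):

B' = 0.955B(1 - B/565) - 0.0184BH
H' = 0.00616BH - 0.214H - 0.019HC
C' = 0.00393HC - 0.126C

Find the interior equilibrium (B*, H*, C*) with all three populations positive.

From dC/dt = 0: 0.00393H* = 0.126, so H* = 32.1.
From dB/dt = 0: 0.955(1 - B*/565) = 0.0184·32.1, giving B* = 565·(1 - 0.618) = 216.
From dH/dt = 0: 0.00616·216 - 0.214 = 0.019C*, so C* = 1.12/0.019 = 58.8.

B* ≈ 216, H* ≈ 32.1, C* ≈ 58.8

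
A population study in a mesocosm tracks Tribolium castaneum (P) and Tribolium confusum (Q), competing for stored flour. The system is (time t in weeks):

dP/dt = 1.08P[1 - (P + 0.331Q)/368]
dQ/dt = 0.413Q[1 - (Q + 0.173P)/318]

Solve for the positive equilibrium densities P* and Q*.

P* ≈ 279, Q* ≈ 270

Setting both brackets to zero gives the nullclines P + 0.331Q = 368 and 0.173P + Q = 318.
Substituting Q = 318 - 0.173P into the first: P(1 - 0.331·0.173) = 368 - 0.331·318.
So P* = 263/0.943 = 279, and then Q* = 318 - 0.173·279 = 270.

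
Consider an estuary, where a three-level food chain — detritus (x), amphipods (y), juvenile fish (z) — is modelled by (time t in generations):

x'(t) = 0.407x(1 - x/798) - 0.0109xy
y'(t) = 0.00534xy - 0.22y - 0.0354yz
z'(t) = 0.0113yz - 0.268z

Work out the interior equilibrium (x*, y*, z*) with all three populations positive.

From dz/dt = 0: 0.0113y* = 0.268, so y* = 23.7.
From dx/dt = 0: 0.407(1 - x*/798) = 0.0109·23.7, giving x* = 798·(1 - 0.635) = 291.
From dy/dt = 0: 0.00534·291 - 0.22 = 0.0354z*, so z* = 1.33/0.0354 = 37.7.

x* ≈ 291, y* ≈ 23.7, z* ≈ 37.7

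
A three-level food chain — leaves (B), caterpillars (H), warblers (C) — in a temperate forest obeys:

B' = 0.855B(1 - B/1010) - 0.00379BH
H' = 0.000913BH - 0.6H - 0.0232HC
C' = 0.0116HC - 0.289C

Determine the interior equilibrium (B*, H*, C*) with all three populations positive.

From dC/dt = 0: 0.0116H* = 0.289, so H* = 24.9.
From dB/dt = 0: 0.855(1 - B*/1010) = 0.00379·24.9, giving B* = 1010·(1 - 0.11) = 898.
From dH/dt = 0: 0.000913·898 - 0.6 = 0.0232C*, so C* = 0.22/0.0232 = 9.5.

B* ≈ 898, H* ≈ 24.9, C* ≈ 9.5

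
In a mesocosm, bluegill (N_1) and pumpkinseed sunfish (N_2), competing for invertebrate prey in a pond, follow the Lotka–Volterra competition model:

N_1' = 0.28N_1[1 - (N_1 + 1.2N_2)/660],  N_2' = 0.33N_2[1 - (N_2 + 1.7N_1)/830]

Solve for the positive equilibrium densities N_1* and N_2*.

Setting both brackets to zero gives the nullclines N_1 + 1.2N_2 = 660 and 1.7N_1 + N_2 = 830.
Substituting N_2 = 830 - 1.7N_1 into the first: N_1(1 - 1.2·1.7) = 660 - 1.2·830.
So N_1* = -336/-1.04 = 323, and then N_2* = 830 - 1.7·323 = 281.

N_1* ≈ 323, N_2* ≈ 281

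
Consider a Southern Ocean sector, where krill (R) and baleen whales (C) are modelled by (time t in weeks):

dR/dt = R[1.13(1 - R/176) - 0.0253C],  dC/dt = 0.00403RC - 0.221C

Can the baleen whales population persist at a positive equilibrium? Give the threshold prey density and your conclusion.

Threshold R = 54.8; K > 54.8, so yes, the predator persists.

The predator equation gives dC/dt > 0 only when R > 0.221/0.00403 = 54.8.
Without the predator, R → K = 176. Since 176 > 54.8, the predator can invade and persist.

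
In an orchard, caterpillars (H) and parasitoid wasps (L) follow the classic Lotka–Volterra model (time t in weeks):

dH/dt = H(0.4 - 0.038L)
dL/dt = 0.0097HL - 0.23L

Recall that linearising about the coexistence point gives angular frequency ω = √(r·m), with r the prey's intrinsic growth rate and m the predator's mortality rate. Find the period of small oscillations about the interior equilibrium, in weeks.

T ≈ 20.7 weeks

Here r = 0.4 and m = 0.23, so r·m = 0.092.
ω = √0.092 = 0.303 per week, hence T = 2π/ω ≈ 20.7 weeks.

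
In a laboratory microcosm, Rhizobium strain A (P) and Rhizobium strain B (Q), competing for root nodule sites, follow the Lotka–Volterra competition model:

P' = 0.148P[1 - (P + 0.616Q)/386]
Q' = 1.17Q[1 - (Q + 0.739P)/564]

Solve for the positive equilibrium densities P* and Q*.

Setting both brackets to zero gives the nullclines P + 0.616Q = 386 and 0.739P + Q = 564.
Substituting Q = 564 - 0.739P into the first: P(1 - 0.616·0.739) = 386 - 0.616·564.
So P* = 38.6/0.545 = 70.8, and then Q* = 564 - 0.739·70.8 = 512.

P* ≈ 70.8, Q* ≈ 512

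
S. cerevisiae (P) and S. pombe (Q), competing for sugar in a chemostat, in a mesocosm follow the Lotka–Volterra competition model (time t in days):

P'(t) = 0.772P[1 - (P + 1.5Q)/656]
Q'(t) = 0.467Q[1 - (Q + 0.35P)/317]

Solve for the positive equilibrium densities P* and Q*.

Setting both brackets to zero gives the nullclines P + 1.5Q = 656 and 0.35P + Q = 317.
Substituting Q = 317 - 0.35P into the first: P(1 - 1.5·0.35) = 656 - 1.5·317.
So P* = 180/0.475 = 380, and then Q* = 317 - 0.35·380 = 184.

P* ≈ 380, Q* ≈ 184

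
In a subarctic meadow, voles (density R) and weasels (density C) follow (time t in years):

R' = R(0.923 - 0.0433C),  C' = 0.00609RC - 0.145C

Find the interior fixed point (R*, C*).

Set dC/dt = 0 with C > 0: 0.00609R - 0.145 = 0, so R* = 0.145/0.00609 = 23.8.
Set dR/dt = 0 with R > 0: 0.923 - 0.0433C = 0, so C* = 0.923/0.0433 = 21.3.

R* ≈ 23.8, C* ≈ 21.3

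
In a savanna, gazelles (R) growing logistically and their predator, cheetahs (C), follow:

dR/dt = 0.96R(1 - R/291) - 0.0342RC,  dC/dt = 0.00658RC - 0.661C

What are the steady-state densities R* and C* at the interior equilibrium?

From dC/dt = 0 with C > 0: 0.00658R* = 0.661, so R* = 100.
Substitute into dR/dt = 0: 0.96(1 - 100/291) = 0.0342C*.
The bracket is 0.655, giving C* = 0.629/0.0342 = 18.4.

R* ≈ 100, C* ≈ 18.4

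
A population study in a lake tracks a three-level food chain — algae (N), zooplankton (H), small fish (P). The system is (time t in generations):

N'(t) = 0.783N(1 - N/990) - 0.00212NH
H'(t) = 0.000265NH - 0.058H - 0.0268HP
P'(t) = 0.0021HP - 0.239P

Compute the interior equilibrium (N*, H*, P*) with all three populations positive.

From dP/dt = 0: 0.0021H* = 0.239, so H* = 114.
From dN/dt = 0: 0.783(1 - N*/990) = 0.00212·114, giving N* = 990·(1 - 0.308) = 685.
From dH/dt = 0: 0.000265·685 - 0.058 = 0.0268P*, so P* = 0.124/0.0268 = 4.61.

N* ≈ 685, H* ≈ 114, P* ≈ 4.61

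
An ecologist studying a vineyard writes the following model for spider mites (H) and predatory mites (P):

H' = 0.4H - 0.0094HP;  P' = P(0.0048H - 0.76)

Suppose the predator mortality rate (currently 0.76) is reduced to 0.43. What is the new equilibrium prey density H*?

At the interior fixed point, setting dP/dt = 0 with P > 0 fixes H* = (predator death rate)/(HP coefficient) — independent of the other coefficients.
With the change, H* = 0.43/0.0048 = 89.6; it falls from 158.

H* ≈ 89.6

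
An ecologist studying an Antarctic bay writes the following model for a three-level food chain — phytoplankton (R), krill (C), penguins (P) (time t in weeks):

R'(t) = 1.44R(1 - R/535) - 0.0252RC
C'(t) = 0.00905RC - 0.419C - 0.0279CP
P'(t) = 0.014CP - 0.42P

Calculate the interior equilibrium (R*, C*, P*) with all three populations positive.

From dP/dt = 0: 0.014C* = 0.42, so C* = 30.
From dR/dt = 0: 1.44(1 - R*/535) = 0.0252·30, giving R* = 535·(1 - 0.525) = 254.
From dC/dt = 0: 0.00905·254 - 0.419 = 0.0279P*, so P* = 1.88/0.0279 = 67.4.

R* ≈ 254, C* ≈ 30, P* ≈ 67.4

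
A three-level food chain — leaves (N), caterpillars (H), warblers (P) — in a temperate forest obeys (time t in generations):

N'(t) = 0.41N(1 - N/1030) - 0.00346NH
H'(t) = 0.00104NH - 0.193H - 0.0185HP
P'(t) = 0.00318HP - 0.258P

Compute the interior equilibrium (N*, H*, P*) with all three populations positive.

From dP/dt = 0: 0.00318H* = 0.258, so H* = 81.1.
From dN/dt = 0: 0.41(1 - N*/1030) = 0.00346·81.1, giving N* = 1030·(1 - 0.685) = 325.
From dH/dt = 0: 0.00104·325 - 0.193 = 0.0185P*, so P* = 0.145/0.0185 = 7.83.

N* ≈ 325, H* ≈ 81.1, P* ≈ 7.83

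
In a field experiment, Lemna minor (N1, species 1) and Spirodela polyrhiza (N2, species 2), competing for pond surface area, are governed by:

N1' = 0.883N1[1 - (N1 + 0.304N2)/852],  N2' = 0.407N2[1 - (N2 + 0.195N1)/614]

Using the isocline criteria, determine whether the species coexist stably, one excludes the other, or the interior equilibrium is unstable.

stable coexistence

Compare the nullcline intercepts: K1/α12 = 852/0.304 = 2800 > K2 = 614; K2/α21 = 614/0.195 = 3150 > K1 = 852.
Since both inequalities hold, each species can invade when rare, so the interior equilibrium is stable.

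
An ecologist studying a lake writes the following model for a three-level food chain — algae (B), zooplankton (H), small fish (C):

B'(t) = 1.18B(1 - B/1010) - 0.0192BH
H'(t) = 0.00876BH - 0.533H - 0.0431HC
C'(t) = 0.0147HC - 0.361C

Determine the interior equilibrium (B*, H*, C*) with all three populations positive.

B* ≈ 606, H* ≈ 24.6, C* ≈ 111

From dC/dt = 0: 0.0147H* = 0.361, so H* = 24.6.
From dB/dt = 0: 1.18(1 - B*/1010) = 0.0192·24.6, giving B* = 1010·(1 - 0.4) = 606.
From dH/dt = 0: 0.00876·606 - 0.533 = 0.0431C*, so C* = 4.78/0.0431 = 111.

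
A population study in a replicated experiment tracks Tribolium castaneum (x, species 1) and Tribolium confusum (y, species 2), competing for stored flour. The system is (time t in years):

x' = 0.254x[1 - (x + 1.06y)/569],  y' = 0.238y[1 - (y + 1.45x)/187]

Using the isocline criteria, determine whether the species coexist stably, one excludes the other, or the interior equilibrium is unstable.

species 1 excludes species 2

Compare the nullcline intercepts: K1/α12 = 569/1.06 = 537 > K2 = 187; K2/α21 = 187/1.45 = 129 < K1 = 569.
Since the inequalities point opposite ways, species 1 can invade but species 2 cannot.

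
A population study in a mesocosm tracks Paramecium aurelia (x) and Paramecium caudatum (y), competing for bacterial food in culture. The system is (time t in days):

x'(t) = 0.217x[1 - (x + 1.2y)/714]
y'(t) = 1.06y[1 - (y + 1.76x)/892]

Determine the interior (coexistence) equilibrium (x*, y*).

Setting both brackets to zero gives the nullclines x + 1.2y = 714 and 1.76x + y = 892.
Substituting y = 892 - 1.76x into the first: x(1 - 1.2·1.76) = 714 - 1.2·892.
So x* = -356/-1.11 = 321, and then y* = 892 - 1.76·321 = 328.

x* ≈ 321, y* ≈ 328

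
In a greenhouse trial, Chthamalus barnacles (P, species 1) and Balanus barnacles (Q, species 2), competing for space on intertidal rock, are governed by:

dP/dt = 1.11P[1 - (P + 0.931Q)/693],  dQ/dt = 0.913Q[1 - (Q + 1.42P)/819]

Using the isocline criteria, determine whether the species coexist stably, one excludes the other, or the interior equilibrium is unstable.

Compare the nullcline intercepts: K1/α12 = 693/0.931 = 744 < K2 = 819; K2/α21 = 819/1.42 = 577 < K1 = 693.
Since both are reversed, neither can invade when rare; the interior point is a saddle.

unstable coexistence (outcome depends on initial conditions)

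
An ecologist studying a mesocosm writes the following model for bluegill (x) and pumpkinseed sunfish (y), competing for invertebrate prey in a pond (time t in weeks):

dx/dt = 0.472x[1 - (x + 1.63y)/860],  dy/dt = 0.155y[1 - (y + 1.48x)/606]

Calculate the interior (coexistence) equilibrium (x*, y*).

x* ≈ 90.5, y* ≈ 472

Setting both brackets to zero gives the nullclines x + 1.63y = 860 and 1.48x + y = 606.
Substituting y = 606 - 1.48x into the first: x(1 - 1.63·1.48) = 860 - 1.63·606.
So x* = -128/-1.41 = 90.5, and then y* = 606 - 1.48·90.5 = 472.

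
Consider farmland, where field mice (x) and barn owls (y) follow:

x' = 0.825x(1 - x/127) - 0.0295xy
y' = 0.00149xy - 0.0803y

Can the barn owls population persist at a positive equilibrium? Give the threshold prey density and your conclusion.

Threshold x = 53.9; K > 53.9, so yes, the predator persists.

The predator equation gives dy/dt > 0 only when x > 0.0803/0.00149 = 53.9.
Without the predator, x → K = 127. Since 127 > 53.9, the predator can invade and persist.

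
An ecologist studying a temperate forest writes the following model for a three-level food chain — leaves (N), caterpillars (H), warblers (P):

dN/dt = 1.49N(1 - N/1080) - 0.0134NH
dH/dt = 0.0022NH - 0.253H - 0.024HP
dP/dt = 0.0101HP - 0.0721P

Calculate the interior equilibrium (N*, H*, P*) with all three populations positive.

N* ≈ 1010, H* ≈ 7.14, P* ≈ 82.1

From dP/dt = 0: 0.0101H* = 0.0721, so H* = 7.14.
From dN/dt = 0: 1.49(1 - N*/1080) = 0.0134·7.14, giving N* = 1080·(1 - 0.0642) = 1010.
From dH/dt = 0: 0.0022·1010 - 0.253 = 0.024P*, so P* = 1.97/0.024 = 82.1.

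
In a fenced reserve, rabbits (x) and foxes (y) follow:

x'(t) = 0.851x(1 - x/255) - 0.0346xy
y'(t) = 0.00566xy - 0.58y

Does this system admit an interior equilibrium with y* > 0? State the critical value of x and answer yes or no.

The predator equation gives dy/dt > 0 only when x > 0.58/0.00566 = 102.
Without the predator, x → K = 255. Since 255 > 102, the predator can invade and persist.

Threshold x = 102; K > 102, so yes, the predator persists.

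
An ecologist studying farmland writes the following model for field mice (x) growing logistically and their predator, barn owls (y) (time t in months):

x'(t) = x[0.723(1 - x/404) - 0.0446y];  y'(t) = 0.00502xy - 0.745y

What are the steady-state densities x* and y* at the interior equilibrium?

From dy/dt = 0 with y > 0: 0.00502x* = 0.745, so x* = 148.
Substitute into dx/dt = 0: 0.723(1 - 148/404) = 0.0446y*.
The bracket is 0.633, giving y* = 0.457/0.0446 = 10.3.

x* ≈ 148, y* ≈ 10.3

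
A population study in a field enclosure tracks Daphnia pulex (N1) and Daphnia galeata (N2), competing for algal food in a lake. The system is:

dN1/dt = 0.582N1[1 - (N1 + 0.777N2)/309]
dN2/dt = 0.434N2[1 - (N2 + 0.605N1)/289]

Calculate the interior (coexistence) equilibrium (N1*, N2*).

N1* ≈ 159, N2* ≈ 193

Setting both brackets to zero gives the nullclines N1 + 0.777N2 = 309 and 0.605N1 + N2 = 289.
Substituting N2 = 289 - 0.605N1 into the first: N1(1 - 0.777·0.605) = 309 - 0.777·289.
So N1* = 84.4/0.53 = 159, and then N2* = 289 - 0.605·159 = 193.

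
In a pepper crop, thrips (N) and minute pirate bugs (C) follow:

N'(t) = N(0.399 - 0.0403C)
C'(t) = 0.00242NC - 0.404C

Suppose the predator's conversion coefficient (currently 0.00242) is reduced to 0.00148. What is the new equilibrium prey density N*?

N* ≈ 273

At the interior fixed point, setting dC/dt = 0 with C > 0 fixes N* = (predator death rate)/(NC coefficient) — independent of the other coefficients.
With the change, N* = 0.404/0.00148 = 273; it rises from 167.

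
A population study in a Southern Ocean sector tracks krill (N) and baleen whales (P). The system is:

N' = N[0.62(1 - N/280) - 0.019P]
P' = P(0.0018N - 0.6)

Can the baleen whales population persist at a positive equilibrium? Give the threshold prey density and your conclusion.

The predator equation gives dP/dt > 0 only when N > 0.6/0.0018 = 333.
Without the predator, N → K = 280. Since 280 < 333, the predator cannot invade.

Threshold N = 333; K < 333, so no, the predator goes extinct.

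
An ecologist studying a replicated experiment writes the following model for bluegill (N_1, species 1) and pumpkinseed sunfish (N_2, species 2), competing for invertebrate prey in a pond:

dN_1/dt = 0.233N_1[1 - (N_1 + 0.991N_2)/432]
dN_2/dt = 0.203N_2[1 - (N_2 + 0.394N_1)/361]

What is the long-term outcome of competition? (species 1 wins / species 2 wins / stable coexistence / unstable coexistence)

Compare the nullcline intercepts: K1/α12 = 432/0.991 = 436 > K2 = 361; K2/α21 = 361/0.394 = 916 > K1 = 432.
Since both inequalities hold, each species can invade when rare, so the interior equilibrium is stable.

stable coexistence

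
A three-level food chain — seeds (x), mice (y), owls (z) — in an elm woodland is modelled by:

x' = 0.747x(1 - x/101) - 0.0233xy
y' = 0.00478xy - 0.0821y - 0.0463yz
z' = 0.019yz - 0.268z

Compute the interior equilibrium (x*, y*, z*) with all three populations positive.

x* ≈ 56.6, y* ≈ 14.1, z* ≈ 4.07

From dz/dt = 0: 0.019y* = 0.268, so y* = 14.1.
From dx/dt = 0: 0.747(1 - x*/101) = 0.0233·14.1, giving x* = 101·(1 - 0.44) = 56.6.
From dy/dt = 0: 0.00478·56.6 - 0.0821 = 0.0463z*, so z* = 0.188/0.0463 = 4.07.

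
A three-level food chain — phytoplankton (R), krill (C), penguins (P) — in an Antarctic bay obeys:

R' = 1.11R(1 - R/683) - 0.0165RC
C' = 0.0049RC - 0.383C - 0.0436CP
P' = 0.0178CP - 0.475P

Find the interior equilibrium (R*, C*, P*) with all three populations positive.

From dP/dt = 0: 0.0178C* = 0.475, so C* = 26.7.
From dR/dt = 0: 1.11(1 - R*/683) = 0.0165·26.7, giving R* = 683·(1 - 0.397) = 412.
From dC/dt = 0: 0.0049·412 - 0.383 = 0.0436P*, so P* = 1.64/0.0436 = 37.5.

R* ≈ 412, C* ≈ 26.7, P* ≈ 37.5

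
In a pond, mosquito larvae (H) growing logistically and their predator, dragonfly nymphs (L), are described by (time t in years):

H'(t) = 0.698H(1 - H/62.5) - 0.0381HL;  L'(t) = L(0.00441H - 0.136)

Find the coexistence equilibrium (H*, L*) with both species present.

H* ≈ 30.8, L* ≈ 9.28

From dL/dt = 0 with L > 0: 0.00441H* = 0.136, so H* = 30.8.
Substitute into dH/dt = 0: 0.698(1 - 30.8/62.5) = 0.0381L*.
The bracket is 0.507, giving L* = 0.354/0.0381 = 9.28.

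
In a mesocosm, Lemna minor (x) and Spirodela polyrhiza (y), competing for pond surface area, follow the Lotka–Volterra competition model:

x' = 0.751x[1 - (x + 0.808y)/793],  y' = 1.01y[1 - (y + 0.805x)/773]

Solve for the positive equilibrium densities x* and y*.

Setting both brackets to zero gives the nullclines x + 0.808y = 793 and 0.805x + y = 773.
Substituting y = 773 - 0.805x into the first: x(1 - 0.808·0.805) = 793 - 0.808·773.
So x* = 168/0.35 = 482, and then y* = 773 - 0.805·482 = 385.

x* ≈ 482, y* ≈ 385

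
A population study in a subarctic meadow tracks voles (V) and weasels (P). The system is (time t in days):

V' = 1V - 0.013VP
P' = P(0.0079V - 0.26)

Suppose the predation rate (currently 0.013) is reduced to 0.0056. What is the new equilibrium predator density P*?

P* ≈ 179

At the interior fixed point, setting dV/dt = 0 with V > 0 fixes P* = (prey growth rate)/(VP coefficient) — independent of the other coefficients.
With the change, P* = 1/0.0056 = 179; it rises from 76.9.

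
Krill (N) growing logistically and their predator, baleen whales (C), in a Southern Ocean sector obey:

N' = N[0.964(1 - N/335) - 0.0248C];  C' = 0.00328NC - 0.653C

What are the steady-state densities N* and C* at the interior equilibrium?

From dC/dt = 0 with C > 0: 0.00328N* = 0.653, so N* = 199.
Substitute into dN/dt = 0: 0.964(1 - 199/335) = 0.0248C*.
The bracket is 0.406, giving C* = 0.391/0.0248 = 15.8.

N* ≈ 199, C* ≈ 15.8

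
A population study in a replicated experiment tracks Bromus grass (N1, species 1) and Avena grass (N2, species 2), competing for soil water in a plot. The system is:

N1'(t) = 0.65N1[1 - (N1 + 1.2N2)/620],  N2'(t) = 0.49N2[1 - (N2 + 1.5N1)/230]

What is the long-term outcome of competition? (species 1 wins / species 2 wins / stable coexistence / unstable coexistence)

species 1 excludes species 2

Compare the nullcline intercepts: K1/α12 = 620/1.2 = 517 > K2 = 230; K2/α21 = 230/1.5 = 153 < K1 = 620.
Since the inequalities point opposite ways, species 1 can invade but species 2 cannot.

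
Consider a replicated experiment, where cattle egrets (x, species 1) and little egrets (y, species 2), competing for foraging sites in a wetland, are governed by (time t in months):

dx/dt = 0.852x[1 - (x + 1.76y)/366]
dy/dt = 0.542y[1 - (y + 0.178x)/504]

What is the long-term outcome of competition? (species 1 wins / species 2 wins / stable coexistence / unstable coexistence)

Compare the nullcline intercepts: K1/α12 = 366/1.76 = 208 < K2 = 504; K2/α21 = 504/0.178 = 2830 > K1 = 366.
Since the inequalities point opposite ways, species 2 can invade but species 1 cannot.

species 2 excludes species 1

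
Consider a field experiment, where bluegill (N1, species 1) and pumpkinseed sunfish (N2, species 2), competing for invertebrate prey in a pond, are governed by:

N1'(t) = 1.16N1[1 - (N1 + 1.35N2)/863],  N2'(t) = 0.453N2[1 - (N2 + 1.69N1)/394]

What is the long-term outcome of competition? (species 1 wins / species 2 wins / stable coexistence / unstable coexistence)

Compare the nullcline intercepts: K1/α12 = 863/1.35 = 639 > K2 = 394; K2/α21 = 394/1.69 = 233 < K1 = 863.
Since the inequalities point opposite ways, species 1 can invade but species 2 cannot.

species 1 excludes species 2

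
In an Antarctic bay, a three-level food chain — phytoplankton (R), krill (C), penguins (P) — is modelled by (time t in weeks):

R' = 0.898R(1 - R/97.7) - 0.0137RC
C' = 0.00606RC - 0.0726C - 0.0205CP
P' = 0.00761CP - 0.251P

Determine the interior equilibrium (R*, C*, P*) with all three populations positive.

From dP/dt = 0: 0.00761C* = 0.251, so C* = 33.
From dR/dt = 0: 0.898(1 - R*/97.7) = 0.0137·33, giving R* = 97.7·(1 - 0.503) = 48.5.
From dC/dt = 0: 0.00606·48.5 - 0.0726 = 0.0205P*, so P* = 0.222/0.0205 = 10.8.

R* ≈ 48.5, C* ≈ 33, P* ≈ 10.8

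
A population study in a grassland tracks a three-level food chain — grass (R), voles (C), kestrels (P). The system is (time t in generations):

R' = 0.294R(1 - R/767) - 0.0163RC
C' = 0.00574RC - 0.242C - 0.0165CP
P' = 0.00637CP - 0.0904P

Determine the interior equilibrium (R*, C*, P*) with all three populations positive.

R* ≈ 164, C* ≈ 14.2, P* ≈ 42.2

From dP/dt = 0: 0.00637C* = 0.0904, so C* = 14.2.
From dR/dt = 0: 0.294(1 - R*/767) = 0.0163·14.2, giving R* = 767·(1 - 0.787) = 164.
From dC/dt = 0: 0.00574·164 - 0.242 = 0.0165P*, so P* = 0.697/0.0165 = 42.2.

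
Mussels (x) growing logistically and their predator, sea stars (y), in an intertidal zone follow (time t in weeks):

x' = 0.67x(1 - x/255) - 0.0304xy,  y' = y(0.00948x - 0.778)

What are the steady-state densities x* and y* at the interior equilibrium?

From dy/dt = 0 with y > 0: 0.00948x* = 0.778, so x* = 82.1.
Substitute into dx/dt = 0: 0.67(1 - 82.1/255) = 0.0304y*.
The bracket is 0.678, giving y* = 0.454/0.0304 = 14.9.

x* ≈ 82.1, y* ≈ 14.9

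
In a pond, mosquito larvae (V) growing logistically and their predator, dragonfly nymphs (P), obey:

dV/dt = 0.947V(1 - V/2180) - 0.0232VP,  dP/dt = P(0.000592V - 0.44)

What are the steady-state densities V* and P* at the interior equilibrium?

V* ≈ 743, P* ≈ 26.9

From dP/dt = 0 with P > 0: 0.000592V* = 0.44, so V* = 743.
Substitute into dV/dt = 0: 0.947(1 - 743/2180) = 0.0232P*.
The bracket is 0.659, giving P* = 0.624/0.0232 = 26.9.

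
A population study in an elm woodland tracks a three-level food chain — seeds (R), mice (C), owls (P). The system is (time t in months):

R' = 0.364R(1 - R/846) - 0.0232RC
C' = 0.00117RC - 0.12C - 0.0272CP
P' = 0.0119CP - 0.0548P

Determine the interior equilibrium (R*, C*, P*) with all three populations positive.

R* ≈ 598, C* ≈ 4.61, P* ≈ 21.3

From dP/dt = 0: 0.0119C* = 0.0548, so C* = 4.61.
From dR/dt = 0: 0.364(1 - R*/846) = 0.0232·4.61, giving R* = 846·(1 - 0.294) = 598.
From dC/dt = 0: 0.00117·598 - 0.12 = 0.0272P*, so P* = 0.579/0.0272 = 21.3.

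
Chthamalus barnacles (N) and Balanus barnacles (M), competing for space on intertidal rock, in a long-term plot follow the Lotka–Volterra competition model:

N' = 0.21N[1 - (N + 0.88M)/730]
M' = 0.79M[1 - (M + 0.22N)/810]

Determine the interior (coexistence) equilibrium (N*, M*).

Setting both brackets to zero gives the nullclines N + 0.88M = 730 and 0.22N + M = 810.
Substituting M = 810 - 0.22N into the first: N(1 - 0.88·0.22) = 730 - 0.88·810.
So N* = 17.2/0.806 = 21.3, and then M* = 810 - 0.22·21.3 = 805.

N* ≈ 21.3, M* ≈ 805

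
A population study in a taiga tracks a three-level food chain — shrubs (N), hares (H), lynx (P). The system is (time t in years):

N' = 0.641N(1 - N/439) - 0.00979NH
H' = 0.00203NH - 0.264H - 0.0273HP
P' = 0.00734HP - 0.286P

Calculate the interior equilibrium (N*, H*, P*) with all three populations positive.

From dP/dt = 0: 0.00734H* = 0.286, so H* = 39.
From dN/dt = 0: 0.641(1 - N*/439) = 0.00979·39, giving N* = 439·(1 - 0.595) = 178.
From dH/dt = 0: 0.00203·178 - 0.264 = 0.0273P*, so P* = 0.0968/0.0273 = 3.55.

N* ≈ 178, H* ≈ 39, P* ≈ 3.55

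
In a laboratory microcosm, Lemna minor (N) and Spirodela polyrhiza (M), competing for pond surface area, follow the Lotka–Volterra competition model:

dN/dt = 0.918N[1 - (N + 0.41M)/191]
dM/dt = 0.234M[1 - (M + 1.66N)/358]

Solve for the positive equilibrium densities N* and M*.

Setting both brackets to zero gives the nullclines N + 0.41M = 191 and 1.66N + M = 358.
Substituting M = 358 - 1.66N into the first: N(1 - 0.41·1.66) = 191 - 0.41·358.
So N* = 44.2/0.319 = 138, and then M* = 358 - 1.66·138 = 128.

N* ≈ 138, M* ≈ 128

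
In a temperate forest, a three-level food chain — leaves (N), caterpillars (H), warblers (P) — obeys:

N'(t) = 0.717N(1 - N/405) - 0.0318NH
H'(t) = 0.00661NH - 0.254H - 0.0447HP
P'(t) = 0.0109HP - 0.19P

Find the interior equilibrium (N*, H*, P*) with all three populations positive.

From dP/dt = 0: 0.0109H* = 0.19, so H* = 17.4.
From dN/dt = 0: 0.717(1 - N*/405) = 0.0318·17.4, giving N* = 405·(1 - 0.773) = 91.9.
From dH/dt = 0: 0.00661·91.9 - 0.254 = 0.0447P*, so P* = 0.353/0.0447 = 7.91.

N* ≈ 91.9, H* ≈ 17.4, P* ≈ 7.91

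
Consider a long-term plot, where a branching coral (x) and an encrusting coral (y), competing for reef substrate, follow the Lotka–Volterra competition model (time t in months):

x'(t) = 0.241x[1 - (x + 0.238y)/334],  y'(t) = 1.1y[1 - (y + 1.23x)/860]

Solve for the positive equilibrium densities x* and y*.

Setting both brackets to zero gives the nullclines x + 0.238y = 334 and 1.23x + y = 860.
Substituting y = 860 - 1.23x into the first: x(1 - 0.238·1.23) = 334 - 0.238·860.
So x* = 129/0.707 = 183, and then y* = 860 - 1.23·183 = 635.

x* ≈ 183, y* ≈ 635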